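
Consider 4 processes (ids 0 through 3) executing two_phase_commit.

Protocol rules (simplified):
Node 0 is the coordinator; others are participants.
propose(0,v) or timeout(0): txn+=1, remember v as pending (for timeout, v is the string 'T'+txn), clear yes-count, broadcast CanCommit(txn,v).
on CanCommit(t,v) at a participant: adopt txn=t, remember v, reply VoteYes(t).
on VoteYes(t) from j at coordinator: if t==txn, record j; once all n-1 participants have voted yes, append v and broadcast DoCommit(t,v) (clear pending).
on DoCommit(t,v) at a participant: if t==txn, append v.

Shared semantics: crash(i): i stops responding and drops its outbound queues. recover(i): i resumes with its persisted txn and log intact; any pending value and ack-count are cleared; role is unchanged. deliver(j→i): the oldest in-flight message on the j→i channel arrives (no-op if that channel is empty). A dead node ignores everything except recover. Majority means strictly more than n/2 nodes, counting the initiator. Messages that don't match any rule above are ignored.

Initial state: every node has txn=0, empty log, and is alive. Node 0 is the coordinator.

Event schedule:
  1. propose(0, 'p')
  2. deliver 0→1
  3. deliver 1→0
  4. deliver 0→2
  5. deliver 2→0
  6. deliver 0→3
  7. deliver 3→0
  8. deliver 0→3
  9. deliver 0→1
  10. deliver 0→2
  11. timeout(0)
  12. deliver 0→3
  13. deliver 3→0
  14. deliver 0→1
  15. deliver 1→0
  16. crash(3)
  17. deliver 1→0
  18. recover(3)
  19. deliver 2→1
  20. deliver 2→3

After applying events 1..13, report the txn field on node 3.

step 1 propose(0,'p'): 0={coor,t=1,log=-}
step 2 deliver 0→1: 1={part,t=1,log=-}
step 3 deliver 1→0: —
step 4 deliver 0→2: 2={part,t=1,log=-}
step 5 deliver 2→0: —
step 6 deliver 0→3: 3={part,t=1,log=-}
step 7 deliver 3→0: 0={coor,t=1,log=p}
step 8 deliver 0→3: 3={part,t=1,log=p}
step 9 deliver 0→1: 1={part,t=1,log=p}
step 10 deliver 0→2: 2={part,t=1,log=p}
step 11 timeout(0): 0={coor,t=2,log=p}
step 12 deliver 0→3: 3={part,t=2,log=p}
step 13 deliver 3→0: —

2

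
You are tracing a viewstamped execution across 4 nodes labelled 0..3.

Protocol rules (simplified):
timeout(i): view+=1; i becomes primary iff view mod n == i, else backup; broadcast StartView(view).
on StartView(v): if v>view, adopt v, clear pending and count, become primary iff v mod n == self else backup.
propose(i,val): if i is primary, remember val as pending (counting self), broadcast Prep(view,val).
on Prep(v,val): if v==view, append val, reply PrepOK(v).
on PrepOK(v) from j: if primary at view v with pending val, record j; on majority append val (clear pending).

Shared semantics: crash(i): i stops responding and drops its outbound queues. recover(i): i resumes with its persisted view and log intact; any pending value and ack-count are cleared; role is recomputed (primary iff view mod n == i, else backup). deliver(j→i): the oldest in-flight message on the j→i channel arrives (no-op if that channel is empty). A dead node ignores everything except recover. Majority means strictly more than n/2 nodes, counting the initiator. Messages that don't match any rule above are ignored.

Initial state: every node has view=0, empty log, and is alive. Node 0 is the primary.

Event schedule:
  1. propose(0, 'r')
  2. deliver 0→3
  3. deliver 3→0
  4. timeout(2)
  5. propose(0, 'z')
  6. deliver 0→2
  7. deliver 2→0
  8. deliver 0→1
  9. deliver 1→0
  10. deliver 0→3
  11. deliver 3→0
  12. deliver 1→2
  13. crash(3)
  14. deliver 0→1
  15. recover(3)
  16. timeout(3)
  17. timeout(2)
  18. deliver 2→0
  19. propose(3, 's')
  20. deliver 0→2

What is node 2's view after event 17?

[1] propose(0,'r') → ∅
[2] deliver 0→3 → N3(back v0 [r])
[3] deliver 3→0 → ∅
[4] timeout(2) → N2(back v1 [-])
[5] propose(0,'z') → ∅
[6] deliver 0→2 → ∅
[7] deliver 2→0 → N0(back v1 [-])
[8] deliver 0→1 → N1(back v0 [r])
[9] deliver 1→0 → ∅
[10] deliver 0→3 → N3(back v0 [r,z])
[11] deliver 3→0 → ∅
[12] deliver 1→2 → ∅
[13] crash(3) → N3(✗back v0 [r,z])
[14] deliver 0→1 → N1(back v0 [r,z])
[15] recover(3) → N3(back v0 [r,z])
[16] timeout(3) → N3(back v1 [r,z])
[17] timeout(2) → N2(prim v2 [-])

2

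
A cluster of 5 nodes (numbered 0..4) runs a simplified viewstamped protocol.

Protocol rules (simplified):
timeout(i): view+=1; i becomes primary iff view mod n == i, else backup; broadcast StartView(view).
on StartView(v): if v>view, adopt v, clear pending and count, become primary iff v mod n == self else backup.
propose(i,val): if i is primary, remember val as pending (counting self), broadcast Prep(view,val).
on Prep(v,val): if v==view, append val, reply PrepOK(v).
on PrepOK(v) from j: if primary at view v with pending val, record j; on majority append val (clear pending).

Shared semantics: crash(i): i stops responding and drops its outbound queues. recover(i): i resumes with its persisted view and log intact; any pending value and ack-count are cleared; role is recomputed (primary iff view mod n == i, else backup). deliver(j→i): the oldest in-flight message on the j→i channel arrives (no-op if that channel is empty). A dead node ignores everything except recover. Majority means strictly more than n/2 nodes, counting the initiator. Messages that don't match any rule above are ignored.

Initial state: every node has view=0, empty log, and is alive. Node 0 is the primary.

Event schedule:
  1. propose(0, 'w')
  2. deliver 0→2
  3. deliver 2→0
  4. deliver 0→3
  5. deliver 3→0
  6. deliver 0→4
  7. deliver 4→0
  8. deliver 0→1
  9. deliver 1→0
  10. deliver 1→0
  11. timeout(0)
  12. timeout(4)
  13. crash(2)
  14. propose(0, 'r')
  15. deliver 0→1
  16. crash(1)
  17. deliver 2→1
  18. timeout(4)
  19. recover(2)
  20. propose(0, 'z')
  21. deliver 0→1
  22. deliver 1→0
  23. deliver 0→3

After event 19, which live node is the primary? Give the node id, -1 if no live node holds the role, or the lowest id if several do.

-1

[1] propose(0,'w') → ∅
[2] deliver 0→2 → N2(back v0 [w])
[3] deliver 2→0 → ∅
[4] deliver 0→3 → N3(back v0 [w])
[5] deliver 3→0 → N0(prim v0 [w])
[6] deliver 0→4 → N4(back v0 [w])
[7] deliver 4→0 → ∅
[8] deliver 0→1 → N1(back v0 [w])
[9] deliver 1→0 → ∅
[10] deliver 1→0 → ∅
[11] timeout(0) → N0(back v1 [w])
[12] timeout(4) → N4(back v1 [w])
[13] crash(2) → N2(✗back v0 [w])
[14] propose(0,'r') → ∅
[15] deliver 0→1 → N1(prim v1 [w])
[16] crash(1) → N1(✗prim v1 [w])
[17] deliver 2→1 → ∅
[18] timeout(4) → N4(back v2 [w])
[19] recover(2) → N2(back v0 [w])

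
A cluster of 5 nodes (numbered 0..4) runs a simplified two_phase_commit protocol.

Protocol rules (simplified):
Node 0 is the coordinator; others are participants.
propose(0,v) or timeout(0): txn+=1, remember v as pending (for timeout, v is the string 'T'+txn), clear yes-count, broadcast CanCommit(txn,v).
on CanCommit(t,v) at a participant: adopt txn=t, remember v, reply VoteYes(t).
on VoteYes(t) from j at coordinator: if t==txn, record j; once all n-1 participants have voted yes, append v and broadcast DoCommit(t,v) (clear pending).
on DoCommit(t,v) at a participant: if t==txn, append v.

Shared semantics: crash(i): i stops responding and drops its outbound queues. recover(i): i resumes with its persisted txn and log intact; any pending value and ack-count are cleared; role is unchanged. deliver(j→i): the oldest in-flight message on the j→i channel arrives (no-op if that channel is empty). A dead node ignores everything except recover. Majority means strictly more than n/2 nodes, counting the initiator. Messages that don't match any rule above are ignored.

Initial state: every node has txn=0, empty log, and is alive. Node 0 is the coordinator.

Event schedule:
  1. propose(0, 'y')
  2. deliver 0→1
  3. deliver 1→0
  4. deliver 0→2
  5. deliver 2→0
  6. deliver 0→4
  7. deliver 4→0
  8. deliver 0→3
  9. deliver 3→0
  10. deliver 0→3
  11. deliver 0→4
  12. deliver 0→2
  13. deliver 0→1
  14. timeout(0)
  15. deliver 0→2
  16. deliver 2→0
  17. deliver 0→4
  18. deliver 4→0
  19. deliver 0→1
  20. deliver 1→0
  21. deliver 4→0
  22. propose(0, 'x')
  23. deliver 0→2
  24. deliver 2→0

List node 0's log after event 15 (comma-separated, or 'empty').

y

after 1 — propose(0,'y'): n0:coor/t1/[-]
after 2 — deliver 0→1: n1:part/t1/[-]
after 3 — deliver 1→0: ·
after 4 — deliver 0→2: n2:part/t1/[-]
after 5 — deliver 2→0: ·
after 6 — deliver 0→4: n4:part/t1/[-]
after 7 — deliver 4→0: ·
after 8 — deliver 0→3: n3:part/t1/[-]
after 9 — deliver 3→0: n0:coor/t1/[y]
after 10 — deliver 0→3: n3:part/t1/[y]
after 11 — deliver 0→4: n4:part/t1/[y]
after 12 — deliver 0→2: n2:part/t1/[y]
after 13 — deliver 0→1: n1:part/t1/[y]
after 14 — timeout(0): n0:coor/t2/[y]
after 15 — deliver 0→2: n2:part/t2/[y]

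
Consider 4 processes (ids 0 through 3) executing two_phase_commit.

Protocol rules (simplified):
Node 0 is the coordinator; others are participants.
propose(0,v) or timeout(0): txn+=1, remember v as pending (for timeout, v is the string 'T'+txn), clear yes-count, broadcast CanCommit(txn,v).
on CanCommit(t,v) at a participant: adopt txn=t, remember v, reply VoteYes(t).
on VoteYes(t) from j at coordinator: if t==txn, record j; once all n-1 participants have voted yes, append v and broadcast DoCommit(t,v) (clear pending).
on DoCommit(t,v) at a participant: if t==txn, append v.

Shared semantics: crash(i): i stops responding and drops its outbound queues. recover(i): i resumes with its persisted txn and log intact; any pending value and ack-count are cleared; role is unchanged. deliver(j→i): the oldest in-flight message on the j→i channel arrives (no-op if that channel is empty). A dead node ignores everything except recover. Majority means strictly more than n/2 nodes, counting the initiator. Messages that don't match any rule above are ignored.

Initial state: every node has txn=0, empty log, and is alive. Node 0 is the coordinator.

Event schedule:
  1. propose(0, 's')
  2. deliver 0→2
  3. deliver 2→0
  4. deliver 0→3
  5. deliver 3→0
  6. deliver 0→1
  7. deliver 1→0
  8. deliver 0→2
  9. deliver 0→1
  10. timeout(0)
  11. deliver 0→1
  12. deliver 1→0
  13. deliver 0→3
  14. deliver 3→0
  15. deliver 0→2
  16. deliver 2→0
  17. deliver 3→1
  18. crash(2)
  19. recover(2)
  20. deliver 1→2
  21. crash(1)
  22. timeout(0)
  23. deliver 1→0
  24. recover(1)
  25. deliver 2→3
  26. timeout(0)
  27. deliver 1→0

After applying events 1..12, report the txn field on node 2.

after 1 — propose(0,'s'): n0:coor/t1/[-]
after 2 — deliver 0→2: n2:part/t1/[-]
after 3 — deliver 2→0: ·
after 4 — deliver 0→3: n3:part/t1/[-]
after 5 — deliver 3→0: ·
after 6 — deliver 0→1: n1:part/t1/[-]
after 7 — deliver 1→0: n0:coor/t1/[s]
after 8 — deliver 0→2: n2:part/t1/[s]
after 9 — deliver 0→1: n1:part/t1/[s]
after 10 — timeout(0): n0:coor/t2/[s]
after 11 — deliver 0→1: n1:part/t2/[s]
after 12 — deliver 1→0: ·

1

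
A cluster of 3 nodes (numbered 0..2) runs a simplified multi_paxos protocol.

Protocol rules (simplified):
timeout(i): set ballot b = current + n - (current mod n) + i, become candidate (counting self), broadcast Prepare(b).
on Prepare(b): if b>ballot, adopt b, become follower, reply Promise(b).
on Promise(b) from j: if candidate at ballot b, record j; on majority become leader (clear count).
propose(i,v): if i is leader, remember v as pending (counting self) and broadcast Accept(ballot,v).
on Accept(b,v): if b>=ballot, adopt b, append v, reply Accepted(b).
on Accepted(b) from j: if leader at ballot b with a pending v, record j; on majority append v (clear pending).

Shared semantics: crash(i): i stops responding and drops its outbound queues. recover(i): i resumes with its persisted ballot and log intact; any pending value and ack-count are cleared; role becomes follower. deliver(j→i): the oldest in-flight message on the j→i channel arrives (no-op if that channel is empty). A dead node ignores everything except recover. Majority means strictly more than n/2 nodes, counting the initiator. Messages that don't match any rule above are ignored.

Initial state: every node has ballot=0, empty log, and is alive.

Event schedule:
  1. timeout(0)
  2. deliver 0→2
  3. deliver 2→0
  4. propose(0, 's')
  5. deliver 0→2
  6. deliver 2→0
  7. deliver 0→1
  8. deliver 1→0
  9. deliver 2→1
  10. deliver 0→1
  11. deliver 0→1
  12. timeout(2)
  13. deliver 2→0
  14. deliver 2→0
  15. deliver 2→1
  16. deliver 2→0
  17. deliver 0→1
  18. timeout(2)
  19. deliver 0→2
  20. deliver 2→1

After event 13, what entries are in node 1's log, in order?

step 1 timeout(0): 0={cand,b=3,log=-}
step 2 deliver 0→2: 2={foll,b=3,log=-}
step 3 deliver 2→0: 0={lead,b=3,log=-}
step 4 propose(0,'s'): —
step 5 deliver 0→2: 2={foll,b=3,log=s}
step 6 deliver 2→0: 0={lead,b=3,log=s}
step 7 deliver 0→1: 1={foll,b=3,log=-}
step 8 deliver 1→0: —
step 9 deliver 2→1: —
step 10 deliver 0→1: 1={foll,b=3,log=s}
step 11 deliver 0→1: —
step 12 timeout(2): 2={cand,b=8,log=s}
step 13 deliver 2→0: 0={foll,b=8,log=s}

s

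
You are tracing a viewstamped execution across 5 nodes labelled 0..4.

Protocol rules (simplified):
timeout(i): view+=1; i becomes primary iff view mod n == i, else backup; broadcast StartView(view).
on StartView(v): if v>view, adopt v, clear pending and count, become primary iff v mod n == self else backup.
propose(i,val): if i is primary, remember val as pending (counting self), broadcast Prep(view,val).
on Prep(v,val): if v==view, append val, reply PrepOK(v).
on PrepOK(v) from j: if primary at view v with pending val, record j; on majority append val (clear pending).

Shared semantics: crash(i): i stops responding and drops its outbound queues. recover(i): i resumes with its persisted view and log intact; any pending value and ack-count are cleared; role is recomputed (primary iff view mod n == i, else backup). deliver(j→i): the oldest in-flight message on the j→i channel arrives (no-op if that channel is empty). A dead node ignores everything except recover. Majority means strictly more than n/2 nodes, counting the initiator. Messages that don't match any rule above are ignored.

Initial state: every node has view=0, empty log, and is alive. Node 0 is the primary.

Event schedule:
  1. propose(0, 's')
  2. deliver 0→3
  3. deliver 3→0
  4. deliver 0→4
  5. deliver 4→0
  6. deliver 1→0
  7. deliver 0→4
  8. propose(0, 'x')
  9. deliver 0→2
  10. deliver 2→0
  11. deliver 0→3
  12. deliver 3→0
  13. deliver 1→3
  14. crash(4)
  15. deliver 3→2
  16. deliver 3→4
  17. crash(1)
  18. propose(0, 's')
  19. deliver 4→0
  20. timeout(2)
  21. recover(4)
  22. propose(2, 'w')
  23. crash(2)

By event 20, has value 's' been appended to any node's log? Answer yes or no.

step 1 propose(0,'s'): —
step 2 deliver 0→3: 3={back,v=0,log=s}
step 3 deliver 3→0: —
step 4 deliver 0→4: 4={back,v=0,log=s}
step 5 deliver 4→0: 0={prim,v=0,log=s}
step 6 deliver 1→0: —
step 7 deliver 0→4: —
step 8 propose(0,'x'): —
step 9 deliver 0→2: 2={back,v=0,log=s}
step 10 deliver 2→0: —
step 11 deliver 0→3: 3={back,v=0,log=s,x}
step 12 deliver 3→0: 0={prim,v=0,log=s,x}
step 13 deliver 1→3: —
step 14 crash(4): 4={✗back,v=0,log=s}
step 15 deliver 3→2: —
step 16 deliver 3→4: —
step 17 crash(1): 1={✗back,v=0,log=-}
step 18 propose(0,'s'): —
step 19 deliver 4→0: —
step 20 timeout(2): 2={back,v=1,log=s}

yes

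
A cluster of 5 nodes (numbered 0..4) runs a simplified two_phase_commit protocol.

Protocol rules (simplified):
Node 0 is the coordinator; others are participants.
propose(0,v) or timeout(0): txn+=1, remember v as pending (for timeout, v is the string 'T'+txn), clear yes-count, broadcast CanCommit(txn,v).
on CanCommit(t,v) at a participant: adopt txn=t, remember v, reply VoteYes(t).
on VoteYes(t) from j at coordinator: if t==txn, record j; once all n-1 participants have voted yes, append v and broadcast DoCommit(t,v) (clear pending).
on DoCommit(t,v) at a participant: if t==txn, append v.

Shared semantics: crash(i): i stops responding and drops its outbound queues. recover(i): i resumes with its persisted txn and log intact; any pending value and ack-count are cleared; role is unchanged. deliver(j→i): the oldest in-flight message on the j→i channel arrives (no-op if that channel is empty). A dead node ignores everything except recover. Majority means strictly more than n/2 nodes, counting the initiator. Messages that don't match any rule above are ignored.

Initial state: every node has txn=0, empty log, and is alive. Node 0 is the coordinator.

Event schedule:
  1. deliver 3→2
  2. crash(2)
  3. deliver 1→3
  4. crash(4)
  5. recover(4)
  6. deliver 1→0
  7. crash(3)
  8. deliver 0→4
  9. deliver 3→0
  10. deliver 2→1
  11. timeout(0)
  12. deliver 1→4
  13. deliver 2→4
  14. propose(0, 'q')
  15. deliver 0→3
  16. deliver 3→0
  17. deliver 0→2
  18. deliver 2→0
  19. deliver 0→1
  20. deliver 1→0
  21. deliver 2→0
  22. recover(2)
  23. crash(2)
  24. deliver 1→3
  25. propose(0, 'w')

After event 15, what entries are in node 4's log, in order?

empty

after 1 — deliver 3→2: ·
after 2 — crash(2): n2:✗part/t0/[-]
after 3 — deliver 1→3: ·
after 4 — crash(4): n4:✗part/t0/[-]
after 5 — recover(4): n4:part/t0/[-]
after 6 — deliver 1→0: ·
after 7 — crash(3): n3:✗part/t0/[-]
after 8 — deliver 0→4: ·
after 9 — deliver 3→0: ·
after 10 — deliver 2→1: ·
after 11 — timeout(0): n0:coor/t1/[-]
after 12 — deliver 1→4: ·
after 13 — deliver 2→4: ·
after 14 — propose(0,'q'): n0:coor/t2/[-]
after 15 — deliver 0→3: ·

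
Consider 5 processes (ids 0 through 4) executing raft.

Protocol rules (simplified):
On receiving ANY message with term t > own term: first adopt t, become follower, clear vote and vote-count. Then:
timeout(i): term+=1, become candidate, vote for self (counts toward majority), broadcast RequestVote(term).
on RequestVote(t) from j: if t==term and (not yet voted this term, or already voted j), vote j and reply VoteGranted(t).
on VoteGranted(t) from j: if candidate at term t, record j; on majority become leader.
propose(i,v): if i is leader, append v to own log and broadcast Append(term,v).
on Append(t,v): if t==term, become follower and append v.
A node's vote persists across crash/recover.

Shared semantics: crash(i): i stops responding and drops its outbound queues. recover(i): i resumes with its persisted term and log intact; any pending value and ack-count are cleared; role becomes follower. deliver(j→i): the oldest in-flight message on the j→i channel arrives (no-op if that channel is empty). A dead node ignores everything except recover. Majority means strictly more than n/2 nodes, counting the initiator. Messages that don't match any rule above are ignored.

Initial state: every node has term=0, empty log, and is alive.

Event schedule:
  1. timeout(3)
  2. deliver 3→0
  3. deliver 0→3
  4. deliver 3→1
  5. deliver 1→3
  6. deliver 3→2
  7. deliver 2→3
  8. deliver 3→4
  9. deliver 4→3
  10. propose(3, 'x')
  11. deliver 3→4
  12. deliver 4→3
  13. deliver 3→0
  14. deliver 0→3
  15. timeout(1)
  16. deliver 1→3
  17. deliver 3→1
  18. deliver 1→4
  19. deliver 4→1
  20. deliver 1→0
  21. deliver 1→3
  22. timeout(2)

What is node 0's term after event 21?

2

1. timeout(3):  <3:cand t1 ->
2. deliver 3→0:  <0:foll t1 ->
3. deliver 0→3:  nop
4. deliver 3→1:  <1:foll t1 ->
5. deliver 1→3:  <3:lead t1 ->
6. deliver 3→2:  <2:foll t1 ->
7. deliver 2→3:  nop
8. deliver 3→4:  <4:foll t1 ->
9. deliver 4→3:  nop
10. propose(3,'x'):  <3:lead t1 x>
11. deliver 3→4:  <4:foll t1 x>
12. deliver 4→3:  nop
13. deliver 3→0:  <0:foll t1 x>
14. deliver 0→3:  nop
15. timeout(1):  <1:cand t2 ->
16. deliver 1→3:  <3:foll t2 x>
17. deliver 3→1:  nop
18. deliver 1→4:  <4:foll t2 x>
19. deliver 4→1:  nop
20. deliver 1→0:  <0:foll t2 x>
21. deliver 1→3:  nop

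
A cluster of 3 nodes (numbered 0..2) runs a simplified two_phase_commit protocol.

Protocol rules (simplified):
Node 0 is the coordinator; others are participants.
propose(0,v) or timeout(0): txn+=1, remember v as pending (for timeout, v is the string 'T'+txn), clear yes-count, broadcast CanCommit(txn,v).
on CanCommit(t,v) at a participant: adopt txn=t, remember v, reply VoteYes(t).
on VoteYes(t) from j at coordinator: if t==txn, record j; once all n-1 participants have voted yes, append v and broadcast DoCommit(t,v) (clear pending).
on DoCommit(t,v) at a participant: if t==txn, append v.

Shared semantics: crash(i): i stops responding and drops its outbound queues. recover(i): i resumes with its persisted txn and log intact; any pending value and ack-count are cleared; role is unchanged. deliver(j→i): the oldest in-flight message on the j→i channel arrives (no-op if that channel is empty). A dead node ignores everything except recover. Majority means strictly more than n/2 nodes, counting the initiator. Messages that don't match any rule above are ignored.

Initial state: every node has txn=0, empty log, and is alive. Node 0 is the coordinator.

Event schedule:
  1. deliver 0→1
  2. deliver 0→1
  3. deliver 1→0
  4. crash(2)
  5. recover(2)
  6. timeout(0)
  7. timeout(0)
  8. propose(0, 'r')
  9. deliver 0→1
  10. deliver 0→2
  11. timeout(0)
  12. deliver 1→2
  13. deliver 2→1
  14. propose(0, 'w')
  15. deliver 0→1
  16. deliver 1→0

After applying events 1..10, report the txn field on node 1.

after 1 — deliver 0→1: ·
after 2 — deliver 0→1: ·
after 3 — deliver 1→0: ·
after 4 — crash(2): n2:✗part/t0/[-]
after 5 — recover(2): n2:part/t0/[-]
after 6 — timeout(0): n0:coor/t1/[-]
after 7 — timeout(0): n0:coor/t2/[-]
after 8 — propose(0,'r'): n0:coor/t3/[-]
after 9 — deliver 0→1: n1:part/t1/[-]
after 10 — deliver 0→2: n2:part/t1/[-]

1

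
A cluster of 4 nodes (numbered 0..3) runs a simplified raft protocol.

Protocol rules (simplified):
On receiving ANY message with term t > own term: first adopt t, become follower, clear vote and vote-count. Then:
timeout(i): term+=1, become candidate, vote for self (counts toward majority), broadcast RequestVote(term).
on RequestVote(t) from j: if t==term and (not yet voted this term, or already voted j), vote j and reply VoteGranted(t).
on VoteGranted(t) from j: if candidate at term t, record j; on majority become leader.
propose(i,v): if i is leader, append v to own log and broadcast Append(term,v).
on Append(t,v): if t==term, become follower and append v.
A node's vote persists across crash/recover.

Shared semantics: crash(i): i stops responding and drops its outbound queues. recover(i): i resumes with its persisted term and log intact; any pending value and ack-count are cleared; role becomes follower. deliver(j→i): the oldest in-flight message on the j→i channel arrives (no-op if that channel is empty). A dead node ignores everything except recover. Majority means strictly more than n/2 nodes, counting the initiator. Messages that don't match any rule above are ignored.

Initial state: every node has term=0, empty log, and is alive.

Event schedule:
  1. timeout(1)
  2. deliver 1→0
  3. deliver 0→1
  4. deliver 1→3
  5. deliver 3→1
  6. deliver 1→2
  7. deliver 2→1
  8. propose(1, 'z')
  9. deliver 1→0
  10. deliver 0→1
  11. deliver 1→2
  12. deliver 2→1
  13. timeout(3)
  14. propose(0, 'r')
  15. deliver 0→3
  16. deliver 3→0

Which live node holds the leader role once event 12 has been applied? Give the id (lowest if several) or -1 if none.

1

step 1 timeout(1): 1={cand,t=1,log=-}
step 2 deliver 1→0: 0={foll,t=1,log=-}
step 3 deliver 0→1: —
step 4 deliver 1→3: 3={foll,t=1,log=-}
step 5 deliver 3→1: 1={lead,t=1,log=-}
step 6 deliver 1→2: 2={foll,t=1,log=-}
step 7 deliver 2→1: —
step 8 propose(1,'z'): 1={lead,t=1,log=z}
step 9 deliver 1→0: 0={foll,t=1,log=z}
step 10 deliver 0→1: —
step 11 deliver 1→2: 2={foll,t=1,log=z}
step 12 deliver 2→1: —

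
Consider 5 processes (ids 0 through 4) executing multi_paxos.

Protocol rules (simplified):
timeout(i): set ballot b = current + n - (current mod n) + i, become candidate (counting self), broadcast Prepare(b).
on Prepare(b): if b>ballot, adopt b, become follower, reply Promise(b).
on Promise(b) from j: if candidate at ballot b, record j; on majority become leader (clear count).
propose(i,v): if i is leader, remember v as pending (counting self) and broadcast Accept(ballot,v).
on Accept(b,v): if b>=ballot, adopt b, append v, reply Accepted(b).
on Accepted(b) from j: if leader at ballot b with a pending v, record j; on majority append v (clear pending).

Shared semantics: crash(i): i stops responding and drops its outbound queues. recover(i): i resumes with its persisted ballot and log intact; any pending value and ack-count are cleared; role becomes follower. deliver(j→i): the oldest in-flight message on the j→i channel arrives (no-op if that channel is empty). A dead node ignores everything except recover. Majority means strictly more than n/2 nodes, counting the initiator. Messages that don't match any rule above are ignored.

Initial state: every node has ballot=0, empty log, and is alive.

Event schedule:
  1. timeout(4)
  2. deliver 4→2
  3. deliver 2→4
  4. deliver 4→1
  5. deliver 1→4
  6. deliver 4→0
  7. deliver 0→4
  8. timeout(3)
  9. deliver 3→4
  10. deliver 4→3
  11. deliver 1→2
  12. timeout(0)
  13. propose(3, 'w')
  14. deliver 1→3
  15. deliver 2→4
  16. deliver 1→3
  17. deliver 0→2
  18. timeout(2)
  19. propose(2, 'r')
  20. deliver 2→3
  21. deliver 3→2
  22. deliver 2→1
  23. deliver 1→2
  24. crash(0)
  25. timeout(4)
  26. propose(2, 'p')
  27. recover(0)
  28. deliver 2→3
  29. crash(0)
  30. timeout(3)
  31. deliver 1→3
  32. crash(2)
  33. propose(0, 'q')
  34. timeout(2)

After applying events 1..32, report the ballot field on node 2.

17

1. timeout(4):  <4:cand b9 ->
2. deliver 4→2:  <2:foll b9 ->
3. deliver 2→4:  nop
4. deliver 4→1:  <1:foll b9 ->
5. deliver 1→4:  <4:lead b9 ->
6. deliver 4→0:  <0:foll b9 ->
7. deliver 0→4:  nop
8. timeout(3):  <3:cand b8 ->
9. deliver 3→4:  nop
10. deliver 4→3:  <3:foll b9 ->
11. deliver 1→2:  nop
12. timeout(0):  <0:cand b10 ->
13. propose(3,'w'):  nop
14. deliver 1→3:  nop
15. deliver 2→4:  nop
16. deliver 1→3:  nop
17. deliver 0→2:  <2:foll b10 ->
18. timeout(2):  <2:cand b17 ->
19. propose(2,'r'):  nop
20. deliver 2→3:  <3:foll b17 ->
21. deliver 3→2:  nop
22. deliver 2→1:  <1:foll b17 ->
23. deliver 1→2:  nop
24. crash(0):  <0:✗cand b10 ->
25. timeout(4):  <4:cand b14 ->
26. propose(2,'p'):  nop
27. recover(0):  <0:foll b10 ->
28. deliver 2→3:  nop
29. crash(0):  <0:✗foll b10 ->
30. timeout(3):  <3:cand b23 ->
31. deliver 1→3:  nop
32. crash(2):  <2:✗cand b17 ->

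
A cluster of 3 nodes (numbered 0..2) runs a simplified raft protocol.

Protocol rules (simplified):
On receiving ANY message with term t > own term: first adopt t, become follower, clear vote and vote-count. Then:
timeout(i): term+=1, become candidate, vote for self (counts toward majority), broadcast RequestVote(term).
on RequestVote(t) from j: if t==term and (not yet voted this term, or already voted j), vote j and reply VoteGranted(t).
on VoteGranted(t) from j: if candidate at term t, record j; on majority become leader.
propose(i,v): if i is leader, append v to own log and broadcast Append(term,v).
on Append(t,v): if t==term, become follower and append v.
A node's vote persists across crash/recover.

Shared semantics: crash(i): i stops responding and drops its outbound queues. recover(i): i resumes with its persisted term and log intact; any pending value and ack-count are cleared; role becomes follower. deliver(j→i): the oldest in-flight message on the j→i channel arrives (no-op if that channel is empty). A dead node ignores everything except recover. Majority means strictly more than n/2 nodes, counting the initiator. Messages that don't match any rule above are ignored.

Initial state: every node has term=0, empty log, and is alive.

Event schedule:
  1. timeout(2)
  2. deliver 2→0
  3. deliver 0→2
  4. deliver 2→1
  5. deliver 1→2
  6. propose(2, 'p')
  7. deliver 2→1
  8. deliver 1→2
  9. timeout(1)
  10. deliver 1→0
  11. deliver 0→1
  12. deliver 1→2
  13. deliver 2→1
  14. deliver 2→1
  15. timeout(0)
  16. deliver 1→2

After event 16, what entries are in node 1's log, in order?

e1 timeout(2): 2[cand,t=1,-]
e2 deliver 2→0: 0[foll,t=1,-]
e3 deliver 0→2: 2[lead,t=1,-]
e4 deliver 2→1: 1[foll,t=1,-]
e5 deliver 1→2: ·
e6 propose(2,'p'): 2[lead,t=1,p]
e7 deliver 2→1: 1[foll,t=1,p]
e8 deliver 1→2: ·
e9 timeout(1): 1[cand,t=2,p]
e10 deliver 1→0: 0[foll,t=2,-]
e11 deliver 0→1: 1[lead,t=2,p]
e12 deliver 1→2: 2[foll,t=2,p]
e13 deliver 2→1: ·
e14 deliver 2→1: ·
e15 timeout(0): 0[cand,t=3,-]
e16 deliver 1→2: ·

p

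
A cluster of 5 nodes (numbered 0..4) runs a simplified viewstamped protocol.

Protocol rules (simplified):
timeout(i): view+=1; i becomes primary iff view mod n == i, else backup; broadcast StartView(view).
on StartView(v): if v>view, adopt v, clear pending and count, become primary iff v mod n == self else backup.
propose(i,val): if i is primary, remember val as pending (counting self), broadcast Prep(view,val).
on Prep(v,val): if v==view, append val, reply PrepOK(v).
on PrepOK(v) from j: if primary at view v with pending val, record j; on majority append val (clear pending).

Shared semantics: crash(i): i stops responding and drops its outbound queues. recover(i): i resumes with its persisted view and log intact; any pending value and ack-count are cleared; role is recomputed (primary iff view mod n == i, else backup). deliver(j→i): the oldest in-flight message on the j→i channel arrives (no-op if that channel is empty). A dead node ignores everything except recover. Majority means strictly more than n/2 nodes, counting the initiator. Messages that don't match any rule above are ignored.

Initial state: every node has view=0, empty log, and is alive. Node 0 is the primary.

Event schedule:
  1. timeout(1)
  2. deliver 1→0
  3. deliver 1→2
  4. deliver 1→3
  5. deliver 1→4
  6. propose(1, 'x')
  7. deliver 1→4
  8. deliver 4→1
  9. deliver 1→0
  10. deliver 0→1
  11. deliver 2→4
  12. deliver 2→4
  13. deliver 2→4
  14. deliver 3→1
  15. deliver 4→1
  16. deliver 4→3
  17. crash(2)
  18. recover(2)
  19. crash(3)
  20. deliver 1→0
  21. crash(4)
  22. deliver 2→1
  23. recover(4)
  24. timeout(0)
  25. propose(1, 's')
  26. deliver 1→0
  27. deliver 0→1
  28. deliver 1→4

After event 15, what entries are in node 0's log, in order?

[1] timeout(1) → N1(prim v1 [-])
[2] deliver 1→0 → N0(back v1 [-])
[3] deliver 1→2 → N2(back v1 [-])
[4] deliver 1→3 → N3(back v1 [-])
[5] deliver 1→4 → N4(back v1 [-])
[6] propose(1,'x') → ∅
[7] deliver 1→4 → N4(back v1 [x])
[8] deliver 4→1 → ∅
[9] deliver 1→0 → N0(back v1 [x])
[10] deliver 0→1 → N1(prim v1 [x])
[11] deliver 2→4 → ∅
[12] deliver 2→4 → ∅
[13] deliver 2→4 → ∅
[14] deliver 3→1 → ∅
[15] deliver 4→1 → ∅

x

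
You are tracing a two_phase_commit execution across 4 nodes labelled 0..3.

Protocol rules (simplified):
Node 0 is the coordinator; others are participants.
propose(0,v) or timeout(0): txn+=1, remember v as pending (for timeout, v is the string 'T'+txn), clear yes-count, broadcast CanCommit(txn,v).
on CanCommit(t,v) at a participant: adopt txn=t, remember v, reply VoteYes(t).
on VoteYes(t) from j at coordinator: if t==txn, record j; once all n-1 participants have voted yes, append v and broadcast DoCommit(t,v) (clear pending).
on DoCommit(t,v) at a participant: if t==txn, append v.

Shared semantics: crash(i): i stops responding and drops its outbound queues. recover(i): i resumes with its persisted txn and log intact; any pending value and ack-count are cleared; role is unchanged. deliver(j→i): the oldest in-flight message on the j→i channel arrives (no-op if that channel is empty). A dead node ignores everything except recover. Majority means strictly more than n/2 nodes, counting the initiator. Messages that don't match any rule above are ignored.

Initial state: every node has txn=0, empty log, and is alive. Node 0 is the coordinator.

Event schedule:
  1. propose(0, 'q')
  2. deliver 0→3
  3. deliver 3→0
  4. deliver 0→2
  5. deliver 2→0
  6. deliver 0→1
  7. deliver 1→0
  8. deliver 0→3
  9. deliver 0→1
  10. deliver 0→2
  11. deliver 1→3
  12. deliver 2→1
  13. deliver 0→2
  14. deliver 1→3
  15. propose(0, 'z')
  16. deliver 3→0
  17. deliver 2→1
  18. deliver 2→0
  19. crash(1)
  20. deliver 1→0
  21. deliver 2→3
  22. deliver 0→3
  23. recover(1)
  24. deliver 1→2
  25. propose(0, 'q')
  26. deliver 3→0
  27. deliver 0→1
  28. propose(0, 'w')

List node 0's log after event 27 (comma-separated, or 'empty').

q

step 1 propose(0,'q'): 0={coor,t=1,log=-}
step 2 deliver 0→3: 3={part,t=1,log=-}
step 3 deliver 3→0: —
step 4 deliver 0→2: 2={part,t=1,log=-}
step 5 deliver 2→0: —
step 6 deliver 0→1: 1={part,t=1,log=-}
step 7 deliver 1→0: 0={coor,t=1,log=q}
step 8 deliver 0→3: 3={part,t=1,log=q}
step 9 deliver 0→1: 1={part,t=1,log=q}
step 10 deliver 0→2: 2={part,t=1,log=q}
step 11 deliver 1→3: —
step 12 deliver 2→1: —
step 13 deliver 0→2: —
step 14 deliver 1→3: —
step 15 propose(0,'z'): 0={coor,t=2,log=q}
step 16 deliver 3→0: —
step 17 deliver 2→1: —
step 18 deliver 2→0: —
step 19 crash(1): 1={✗part,t=1,log=q}
step 20 deliver 1→0: —
step 21 deliver 2→3: —
step 22 deliver 0→3: 3={part,t=2,log=q}
step 23 recover(1): 1={part,t=1,log=q}
step 24 deliver 1→2: —
step 25 propose(0,'q'): 0={coor,t=3,log=q}
step 26 deliver 3→0: —
step 27 deliver 0→1: 1={part,t=2,log=q}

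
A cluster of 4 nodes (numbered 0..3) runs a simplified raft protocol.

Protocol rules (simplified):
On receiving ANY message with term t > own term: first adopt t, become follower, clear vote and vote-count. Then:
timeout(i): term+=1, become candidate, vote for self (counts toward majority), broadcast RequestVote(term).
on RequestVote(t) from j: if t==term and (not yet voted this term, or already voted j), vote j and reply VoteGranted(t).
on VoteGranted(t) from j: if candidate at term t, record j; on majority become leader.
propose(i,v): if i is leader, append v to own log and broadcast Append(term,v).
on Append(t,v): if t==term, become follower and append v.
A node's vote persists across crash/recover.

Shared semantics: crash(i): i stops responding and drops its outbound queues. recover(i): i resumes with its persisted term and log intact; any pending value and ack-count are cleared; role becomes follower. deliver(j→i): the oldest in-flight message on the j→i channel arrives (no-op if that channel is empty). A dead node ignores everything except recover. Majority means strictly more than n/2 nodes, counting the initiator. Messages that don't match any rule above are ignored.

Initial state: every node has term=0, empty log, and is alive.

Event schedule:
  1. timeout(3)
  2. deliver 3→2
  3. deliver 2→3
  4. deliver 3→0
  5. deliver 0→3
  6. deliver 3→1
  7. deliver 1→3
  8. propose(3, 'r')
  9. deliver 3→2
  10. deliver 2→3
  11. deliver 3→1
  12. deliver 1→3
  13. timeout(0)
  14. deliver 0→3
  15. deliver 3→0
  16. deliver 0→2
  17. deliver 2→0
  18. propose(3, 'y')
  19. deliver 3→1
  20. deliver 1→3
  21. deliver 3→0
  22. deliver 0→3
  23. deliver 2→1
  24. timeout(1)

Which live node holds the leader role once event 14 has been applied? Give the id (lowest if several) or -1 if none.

e1 timeout(3): 3[cand,t=1,-]
e2 deliver 3→2: 2[foll,t=1,-]
e3 deliver 2→3: ·
e4 deliver 3→0: 0[foll,t=1,-]
e5 deliver 0→3: 3[lead,t=1,-]
e6 deliver 3→1: 1[foll,t=1,-]
e7 deliver 1→3: ·
e8 propose(3,'r'): 3[lead,t=1,r]
e9 deliver 3→2: 2[foll,t=1,r]
e10 deliver 2→3: ·
e11 deliver 3→1: 1[foll,t=1,r]
e12 deliver 1→3: ·
e13 timeout(0): 0[cand,t=2,-]
e14 deliver 0→3: 3[foll,t=2,r]

-1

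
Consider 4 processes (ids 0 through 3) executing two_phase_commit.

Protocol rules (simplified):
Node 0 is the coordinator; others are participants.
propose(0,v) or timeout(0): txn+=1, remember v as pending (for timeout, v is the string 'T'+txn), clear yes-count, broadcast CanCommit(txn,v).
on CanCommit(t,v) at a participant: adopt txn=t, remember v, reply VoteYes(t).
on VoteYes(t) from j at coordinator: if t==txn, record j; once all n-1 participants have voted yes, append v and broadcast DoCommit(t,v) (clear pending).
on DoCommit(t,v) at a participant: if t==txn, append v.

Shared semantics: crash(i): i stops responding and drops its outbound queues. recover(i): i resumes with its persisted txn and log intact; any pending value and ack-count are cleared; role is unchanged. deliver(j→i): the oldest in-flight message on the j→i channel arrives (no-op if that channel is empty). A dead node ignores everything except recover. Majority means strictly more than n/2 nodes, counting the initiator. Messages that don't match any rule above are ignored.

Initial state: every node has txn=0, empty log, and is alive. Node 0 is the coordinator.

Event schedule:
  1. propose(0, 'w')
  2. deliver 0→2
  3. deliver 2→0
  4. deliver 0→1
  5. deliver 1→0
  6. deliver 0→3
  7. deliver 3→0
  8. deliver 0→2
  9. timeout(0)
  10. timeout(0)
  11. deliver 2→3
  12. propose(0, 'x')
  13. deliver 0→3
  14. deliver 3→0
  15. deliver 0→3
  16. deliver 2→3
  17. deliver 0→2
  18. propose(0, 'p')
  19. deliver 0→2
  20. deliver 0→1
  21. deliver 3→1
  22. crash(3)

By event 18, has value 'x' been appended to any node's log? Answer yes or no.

no

[1] propose(0,'w') → N0(coor t1 [-])
[2] deliver 0→2 → N2(part t1 [-])
[3] deliver 2→0 → ∅
[4] deliver 0→1 → N1(part t1 [-])
[5] deliver 1→0 → ∅
[6] deliver 0→3 → N3(part t1 [-])
[7] deliver 3→0 → N0(coor t1 [w])
[8] deliver 0→2 → N2(part t1 [w])
[9] timeout(0) → N0(coor t2 [w])
[10] timeout(0) → N0(coor t3 [w])
[11] deliver 2→3 → ∅
[12] propose(0,'x') → N0(coor t4 [w])
[13] deliver 0→3 → N3(part t1 [w])
[14] deliver 3→0 → ∅
[15] deliver 0→3 → N3(part t2 [w])
[16] deliver 2→3 → ∅
[17] deliver 0→2 → N2(part t2 [w])
[18] propose(0,'p') → N0(coor t5 [w])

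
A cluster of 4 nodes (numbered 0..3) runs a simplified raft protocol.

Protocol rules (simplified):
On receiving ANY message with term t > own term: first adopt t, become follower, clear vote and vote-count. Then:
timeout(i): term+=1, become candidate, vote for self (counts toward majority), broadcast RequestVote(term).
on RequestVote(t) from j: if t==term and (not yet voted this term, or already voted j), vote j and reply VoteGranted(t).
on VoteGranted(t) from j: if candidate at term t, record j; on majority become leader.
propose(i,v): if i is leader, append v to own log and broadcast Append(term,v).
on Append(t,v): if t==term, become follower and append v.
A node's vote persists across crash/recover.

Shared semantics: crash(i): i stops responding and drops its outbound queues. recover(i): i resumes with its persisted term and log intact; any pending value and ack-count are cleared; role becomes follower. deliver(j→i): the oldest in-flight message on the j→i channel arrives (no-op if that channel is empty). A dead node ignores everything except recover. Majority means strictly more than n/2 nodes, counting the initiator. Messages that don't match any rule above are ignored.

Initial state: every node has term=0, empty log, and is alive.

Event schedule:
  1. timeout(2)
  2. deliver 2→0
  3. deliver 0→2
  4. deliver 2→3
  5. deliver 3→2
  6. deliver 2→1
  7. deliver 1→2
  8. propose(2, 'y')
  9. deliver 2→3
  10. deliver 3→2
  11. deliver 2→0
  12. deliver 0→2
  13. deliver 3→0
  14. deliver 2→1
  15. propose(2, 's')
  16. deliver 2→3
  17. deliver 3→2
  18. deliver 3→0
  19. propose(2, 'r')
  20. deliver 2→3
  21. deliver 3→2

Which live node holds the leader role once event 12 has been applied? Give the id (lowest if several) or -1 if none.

2

[1] timeout(2) → N2(cand t1 [-])
[2] deliver 2→0 → N0(foll t1 [-])
[3] deliver 0→2 → ∅
[4] deliver 2→3 → N3(foll t1 [-])
[5] deliver 3→2 → N2(lead t1 [-])
[6] deliver 2→1 → N1(foll t1 [-])
[7] deliver 1→2 → ∅
[8] propose(2,'y') → N2(lead t1 [y])
[9] deliver 2→3 → N3(foll t1 [y])
[10] deliver 3→2 → ∅
[11] deliver 2→0 → N0(foll t1 [y])
[12] deliver 0→2 → ∅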